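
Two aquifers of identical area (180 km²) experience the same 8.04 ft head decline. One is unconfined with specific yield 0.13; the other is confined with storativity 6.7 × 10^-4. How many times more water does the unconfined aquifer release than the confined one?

A = 180 km² = 1.8 × 10^8 m²
Δh = 8.04 ft = 2.451 m
Unconfined: ΔV_u = Sy × A × Δh = 0.13 × 1.8 × 10^8 × 2.451 = 5.734 × 10^7 m³
Confined: ΔV_c = S × A × Δh = 6.7 × 10^-4 × 1.8 × 10^8 × 2.451 = 2.955 × 10^5 m³
Ratio = ΔV_u / ΔV_c = Sy / S = 0.13 / 6.7 × 10^-4 = 194

ΔV_u / ΔV_c ≈ 194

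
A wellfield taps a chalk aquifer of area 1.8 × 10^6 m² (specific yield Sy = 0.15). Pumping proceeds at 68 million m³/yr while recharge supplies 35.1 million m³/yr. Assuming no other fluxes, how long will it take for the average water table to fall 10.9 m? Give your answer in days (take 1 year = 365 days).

ΔV = Sy × A × Δh = 0.15 × 1.8 × 10^6 × 10.9 = 2.943 × 10^6 m³
Net withdrawal = 68 − 35.1 = 32.9 million m³/yr = 90140 m³/d
t = ΔV / Q = 2.943 × 10^6 m³ / 90140 m³/d = 32.65 d

t ≈ 32.7 days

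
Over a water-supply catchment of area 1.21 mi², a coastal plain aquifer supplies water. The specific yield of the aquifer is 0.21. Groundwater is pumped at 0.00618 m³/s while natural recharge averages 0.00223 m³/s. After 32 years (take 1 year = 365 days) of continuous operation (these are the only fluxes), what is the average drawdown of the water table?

A = 1.21 mi² = 3.134 × 10^6 m²
Net abstraction = 0.00618 − 0.00223 = 0.00395 m³/s
Q_net = 0.00395 m³/s = 341.3 m³/d
t = 32 years = 11680 d
ΔV = Q × t = 341.3 m³/d × 11680 d = 3.986 × 10^6 m³
Δh = ΔV / (Sy × A) = 3.986 × 10^6 / (0.21 × 3.134 × 10^6) = 6.057 m

Δh ≈ 6.06 m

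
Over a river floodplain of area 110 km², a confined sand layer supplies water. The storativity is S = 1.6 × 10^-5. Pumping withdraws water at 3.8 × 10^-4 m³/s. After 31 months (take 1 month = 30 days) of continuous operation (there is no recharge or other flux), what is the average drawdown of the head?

A = 110 km² = 1.1 × 10^8 m²
Q = 3.8 × 10^-4 m³/s = 32.83 m³/d
t = 31 months = 930 d
ΔV = Q × t = 32.83 m³/d × 930 d = 30530 m³
Δh = ΔV / (S × A) = 30530 / (1.6 × 10^-5 × 1.1 × 10^8) = 17.35 m

Δh ≈ 17.3 m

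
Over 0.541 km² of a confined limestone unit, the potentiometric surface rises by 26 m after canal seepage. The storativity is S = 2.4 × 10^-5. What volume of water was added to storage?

ΔV ≈ 338 m³

A = 0.541 km² = 5.41 × 10^5 m²
ΔV = S × A × Δh = 2.4 × 10^-5 × 5.41 × 10^5 m² × 26 m = 337.6 m³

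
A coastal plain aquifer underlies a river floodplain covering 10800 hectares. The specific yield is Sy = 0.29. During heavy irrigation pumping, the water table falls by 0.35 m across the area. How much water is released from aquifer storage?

ΔV ≈ 1.1 × 10^7 m³

A = 10800 hectares = 1.08 × 10^8 m²
ΔV = Sy × A × Δh = 0.29 × 1.08 × 10^8 m² × 0.35 m = 1.096 × 10^7 m³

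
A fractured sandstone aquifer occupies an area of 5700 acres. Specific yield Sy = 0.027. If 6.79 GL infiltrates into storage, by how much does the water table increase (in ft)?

A = 5700 acres = 2.307 × 10^7 m²
ΔV = 6.79 GL = 6.79 × 10^6 m³
Δh = ΔV / (Sy × A) = 6.79 × 10^6 m³ / (0.027 × 2.307 × 10^7 m²) = 10.9 m
Δh = 10.9 m = 35.77 ft

Δh ≈ 35.8 ft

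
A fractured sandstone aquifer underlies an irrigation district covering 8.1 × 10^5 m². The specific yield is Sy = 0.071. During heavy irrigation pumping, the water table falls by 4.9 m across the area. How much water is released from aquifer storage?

ΔV ≈ 2.82 × 10^5 m³

ΔV = Sy × A × Δh = 0.071 × 8.1 × 10^5 m² × 4.9 m = 2.818 × 10^5 m³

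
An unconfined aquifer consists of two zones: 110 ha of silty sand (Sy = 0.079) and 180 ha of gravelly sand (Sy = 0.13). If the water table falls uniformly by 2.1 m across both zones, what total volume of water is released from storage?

A₁ = 110 ha = 1.1 × 10^6 m²; A₂ = 180 ha = 1.8 × 10^6 m²
ΔV₁ = 0.079 × 1.1 × 10^6 × 2.1 = 1.825 × 10^5 m³
ΔV₂ = 0.13 × 1.8 × 10^6 × 2.1 = 4.914 × 10^5 m³
ΔV = ΔV₁ + ΔV₂ = 6.739 × 10^5 m³

ΔV ≈ 6.74 × 10^5 m³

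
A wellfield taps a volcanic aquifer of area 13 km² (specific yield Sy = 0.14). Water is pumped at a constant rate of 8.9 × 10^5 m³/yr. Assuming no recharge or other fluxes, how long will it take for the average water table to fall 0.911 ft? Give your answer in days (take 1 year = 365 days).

t ≈ 207 days

A = 13 km² = 1.3 × 10^7 m²
Δh = 0.911 ft = 0.2777 m
ΔV = Sy × A × Δh = 0.14 × 1.3 × 10^7 × 0.2777 = 5.054 × 10^5 m³
Q = 8.9 × 10^5 m³/yr = 2438 m³/d
t = ΔV / Q = 5.054 × 10^5 m³ / 2438 m³/d = 207.3 d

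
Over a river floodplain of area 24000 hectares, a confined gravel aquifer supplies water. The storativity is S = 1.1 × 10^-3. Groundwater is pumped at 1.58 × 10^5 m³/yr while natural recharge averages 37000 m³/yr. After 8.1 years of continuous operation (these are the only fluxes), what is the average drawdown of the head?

Δh ≈ 3.71 m

A = 24000 hectares = 2.4 × 10^8 m²
Net abstraction = 1.58 × 10^5 − 37000 = 1.21 × 10^5 m³/yr
Q_net = 1.21 × 10^5 m³/yr = 331.5 m³/d
t = 8.1 years = 2956 d
ΔV = Q × t = 331.5 m³/d × 2956 d = 9.801 × 10^5 m³
Δh = ΔV / (S × A) = 9.801 × 10^5 / (0.0011 × 2.4 × 10^8) = 3.712 m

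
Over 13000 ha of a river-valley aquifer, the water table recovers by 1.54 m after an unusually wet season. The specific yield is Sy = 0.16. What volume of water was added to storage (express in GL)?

ΔV ≈ 32 GL

A = 13000 ha = 1.3 × 10^8 m²
ΔV = Sy × A × Δh = 0.16 × 1.3 × 10^8 m² × 1.54 m = 3.203 × 10^7 m³
ΔV = 3.203 × 10^7 m³ = 32.03 GL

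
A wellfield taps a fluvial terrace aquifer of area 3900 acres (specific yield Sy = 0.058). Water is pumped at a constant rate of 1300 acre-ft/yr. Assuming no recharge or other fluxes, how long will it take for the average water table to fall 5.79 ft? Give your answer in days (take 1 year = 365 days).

t ≈ 368 days

A = 3900 acres = 1.578 × 10^7 m²
Δh = 5.79 ft = 1.765 m
ΔV = Sy × A × Δh = 0.058 × 1.578 × 10^7 × 1.765 = 1.615 × 10^6 m³
Q = 1300 acre-ft/yr = 4393 m³/d
t = ΔV / Q = 1.615 × 10^6 m³ / 4393 m³/d = 367.7 d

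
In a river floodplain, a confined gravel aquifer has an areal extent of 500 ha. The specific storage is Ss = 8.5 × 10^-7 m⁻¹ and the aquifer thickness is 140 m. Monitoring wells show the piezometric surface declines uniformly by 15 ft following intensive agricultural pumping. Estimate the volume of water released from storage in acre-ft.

S = Ss × b = 8.5 × 10^-7 m⁻¹ × 140 m = 1.19 × 10^-4
A = 500 ha = 5 × 10^6 m²
Δh = 15 ft = 4.572 m
ΔV = S × A × Δh = 1.19 × 10^-4 × 5 × 10^6 m² × 4.572 m = 2720 m³
ΔV = 2720 m³ = 2.205 acre-ft

ΔV ≈ 2.21 acre-ft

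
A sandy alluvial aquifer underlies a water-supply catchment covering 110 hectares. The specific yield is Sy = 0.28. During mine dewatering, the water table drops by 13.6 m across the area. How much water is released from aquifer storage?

A = 110 hectares = 1.1 × 10^6 m²
ΔV = Sy × A × Δh = 0.28 × 1.1 × 10^6 m² × 13.6 m = 4.189 × 10^6 m³

ΔV ≈ 4.19 × 10^6 m³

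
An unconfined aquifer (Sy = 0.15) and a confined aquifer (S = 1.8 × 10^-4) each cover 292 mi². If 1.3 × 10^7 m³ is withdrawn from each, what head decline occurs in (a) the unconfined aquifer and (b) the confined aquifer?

Δh_u ≈ 0.115 m; Δh_c ≈ 95.5 m

A = 292 mi² = 7.563 × 10^8 m²
Unconfined: Δh_u = ΔV/(Sy·A) = 1.3 × 10^7/(0.15 × 7.563 × 10^8) = 0.1146 m
Confined: Δh_c = ΔV/(S·A) = 1.3 × 10^7/(1.8 × 10^-4 × 7.563 × 10^8) = 95.5 m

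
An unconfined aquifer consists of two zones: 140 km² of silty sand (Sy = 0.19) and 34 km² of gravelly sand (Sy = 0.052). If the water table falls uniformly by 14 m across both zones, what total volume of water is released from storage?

A₁ = 140 km² = 1.4 × 10^8 m²; A₂ = 34 km² = 3.4 × 10^7 m²
ΔV₁ = 0.19 × 1.4 × 10^8 × 14 = 3.724 × 10^8 m³
ΔV₂ = 0.052 × 3.4 × 10^7 × 14 = 2.475 × 10^7 m³
ΔV = ΔV₁ + ΔV₂ = 3.972 × 10^8 m³

ΔV ≈ 3.97 × 10^8 m³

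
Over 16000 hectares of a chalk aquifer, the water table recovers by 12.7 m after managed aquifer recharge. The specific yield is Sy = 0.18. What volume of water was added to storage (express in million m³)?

A = 16000 hectares = 1.6 × 10^8 m²
ΔV = Sy × A × Δh = 0.18 × 1.6 × 10^8 m² × 12.7 m = 3.658 × 10^8 m³
ΔV = 3.658 × 10^8 m³ = 365.8 million m³

ΔV ≈ 366 million m³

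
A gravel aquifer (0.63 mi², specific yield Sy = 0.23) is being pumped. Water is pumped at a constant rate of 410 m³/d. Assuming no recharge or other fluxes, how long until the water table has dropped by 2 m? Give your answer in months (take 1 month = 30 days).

t ≈ 61 months

A = 0.63 mi² = 1.632 × 10^6 m²
ΔV = Sy × A × Δh = 0.23 × 1.632 × 10^6 × 2 = 7.506 × 10^5 m³
t = ΔV / Q = 7.506 × 10^5 m³ / 410 m³/d = 1831 d
t = 1831 d ≈ 61.02 months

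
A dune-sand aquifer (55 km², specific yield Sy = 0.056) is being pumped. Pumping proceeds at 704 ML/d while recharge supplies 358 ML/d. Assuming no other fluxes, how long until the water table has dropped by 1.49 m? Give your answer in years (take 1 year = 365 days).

t ≈ 0.0363 years

A = 55 km² = 5.5 × 10^7 m²
ΔV = Sy × A × Δh = 0.056 × 5.5 × 10^7 × 1.49 = 4.589 × 10^6 m³
Net withdrawal = 704 − 358 = 346 ML/d = 3.46 × 10^5 m³/d
t = ΔV / Q = 4.589 × 10^6 m³ / 3.46 × 10^5 m³/d = 13.26 d
t = 13.26 d ≈ 0.03634 years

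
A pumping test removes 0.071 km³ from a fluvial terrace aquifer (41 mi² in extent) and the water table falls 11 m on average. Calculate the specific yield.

Sy ≈ 0.061

A = 41 mi² = 1.062 × 10^8 m²
ΔV = 0.071 km³ = 7.1 × 10^7 m³
Sy = ΔV / (A × Δh) = 7.1 × 10^7 m³ / (1.062 × 10^8 m² × 11 m) = 0.06078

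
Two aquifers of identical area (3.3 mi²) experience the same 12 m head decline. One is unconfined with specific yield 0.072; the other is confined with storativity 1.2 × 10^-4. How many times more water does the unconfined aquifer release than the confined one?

A = 3.3 mi² = 8.547 × 10^6 m²
Unconfined: ΔV_u = Sy × A × Δh = 0.072 × 8.547 × 10^6 × 12 = 7.385 × 10^6 m³
Confined: ΔV_c = S × A × Δh = 1.2 × 10^-4 × 8.547 × 10^6 × 12 = 12310 m³
Ratio = ΔV_u / ΔV_c = Sy / S = 0.072 / 1.2 × 10^-4 = 600

ΔV_u / ΔV_c ≈ 600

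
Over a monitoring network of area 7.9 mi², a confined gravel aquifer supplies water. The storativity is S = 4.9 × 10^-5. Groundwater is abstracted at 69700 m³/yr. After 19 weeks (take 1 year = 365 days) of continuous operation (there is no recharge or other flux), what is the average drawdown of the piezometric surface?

Δh ≈ 25.3 m

A = 7.9 mi² = 2.046 × 10^7 m²
Q = 69700 m³/yr = 191 m³/d
t = 19 weeks = 133 d
ΔV = Q × t = 191 m³/d × 133 d = 25400 m³
Δh = ΔV / (S × A) = 25400 / (4.9 × 10^-5 × 2.046 × 10^7) = 25.33 m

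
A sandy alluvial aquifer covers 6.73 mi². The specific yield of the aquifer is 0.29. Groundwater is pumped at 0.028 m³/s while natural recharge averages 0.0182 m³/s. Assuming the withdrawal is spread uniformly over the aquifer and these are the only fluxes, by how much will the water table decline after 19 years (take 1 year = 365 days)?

Δh ≈ 1.16 m

A = 6.73 mi² = 1.743 × 10^7 m²
Net abstraction = 0.028 − 0.0182 = 0.0098 m³/s
Q_net = 0.0098 m³/s = 846.7 m³/d
t = 19 years = 6935 d
ΔV = Q × t = 846.7 m³/d × 6935 d = 5.872 × 10^6 m³
Δh = ΔV / (Sy × A) = 5.872 × 10^6 / (0.29 × 1.743 × 10^7) = 1.162 m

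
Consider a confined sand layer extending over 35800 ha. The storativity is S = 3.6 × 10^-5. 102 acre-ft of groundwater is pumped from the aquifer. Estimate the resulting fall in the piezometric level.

Δh ≈ 9.76 m

A = 35800 ha = 3.58 × 10^8 m²
ΔV = 102 acre-ft = 1.258 × 10^5 m³
Δh = ΔV / (S × A) = 1.258 × 10^5 m³ / (3.6 × 10^-5 × 3.58 × 10^8 m²) = 9.762 m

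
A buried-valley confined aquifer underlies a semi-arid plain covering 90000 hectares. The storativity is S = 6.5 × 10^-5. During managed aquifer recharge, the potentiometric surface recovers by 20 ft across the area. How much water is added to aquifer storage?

A = 90000 hectares = 9 × 10^8 m²
Δh = 20 ft = 6.096 m
ΔV = S × A × Δh = 6.5 × 10^-5 × 9 × 10^8 m² × 6.096 m = 3.566 × 10^5 m³

ΔV ≈ 3.57 × 10^5 m³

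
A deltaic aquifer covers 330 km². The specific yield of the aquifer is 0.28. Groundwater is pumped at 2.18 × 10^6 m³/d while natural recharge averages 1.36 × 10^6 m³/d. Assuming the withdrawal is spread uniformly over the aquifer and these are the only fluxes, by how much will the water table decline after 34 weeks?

Δh ≈ 2.11 m

A = 330 km² = 3.3 × 10^8 m²
Net abstraction = 2.18 × 10^6 − 1.36 × 10^6 = 8.2 × 10^5 m³/d
t = 34 weeks = 238 d
ΔV = Q × t = 8.2 × 10^5 m³/d × 238 d = 1.952 × 10^8 m³
Δh = ΔV / (Sy × A) = 1.952 × 10^8 / (0.28 × 3.3 × 10^8) = 2.112 m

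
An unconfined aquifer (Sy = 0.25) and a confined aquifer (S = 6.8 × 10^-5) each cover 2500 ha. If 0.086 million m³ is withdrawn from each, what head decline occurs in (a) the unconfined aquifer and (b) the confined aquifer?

Δh_u ≈ 0.0138 m; Δh_c ≈ 50.6 m

A = 2500 ha = 2.5 × 10^7 m²
ΔV = 0.086 million m³ = 86000 m³
Unconfined: Δh_u = ΔV/(Sy·A) = 86000/(0.25 × 2.5 × 10^7) = 0.01376 m
Confined: Δh_c = ΔV/(S·A) = 86000/(6.8 × 10^-5 × 2.5 × 10^7) = 50.59 m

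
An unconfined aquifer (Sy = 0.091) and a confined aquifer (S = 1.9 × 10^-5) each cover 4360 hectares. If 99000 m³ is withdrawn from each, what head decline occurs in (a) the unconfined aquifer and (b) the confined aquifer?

A = 4360 hectares = 4.36 × 10^7 m²
Unconfined: Δh_u = ΔV/(Sy·A) = 99000/(0.091 × 4.36 × 10^7) = 0.02495 m
Confined: Δh_c = ΔV/(S·A) = 99000/(1.9 × 10^-5 × 4.36 × 10^7) = 119.5 m

Δh_u ≈ 0.025 m; Δh_c ≈ 120 m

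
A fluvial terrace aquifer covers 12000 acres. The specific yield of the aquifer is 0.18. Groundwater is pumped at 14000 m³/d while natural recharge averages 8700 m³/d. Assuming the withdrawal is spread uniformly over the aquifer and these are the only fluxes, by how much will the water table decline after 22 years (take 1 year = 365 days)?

Δh ≈ 4.87 m

A = 12000 acres = 4.856 × 10^7 m²
Net abstraction = 14000 − 8700 = 5300 m³/d
t = 22 years = 8030 d
ΔV = Q × t = 5300 m³/d × 8030 d = 4.256 × 10^7 m³
Δh = ΔV / (Sy × A) = 4.256 × 10^7 / (0.18 × 4.856 × 10^7) = 4.869 m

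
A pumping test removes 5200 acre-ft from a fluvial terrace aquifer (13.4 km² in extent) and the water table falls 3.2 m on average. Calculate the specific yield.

Sy ≈ 0.15

A = 13.4 km² = 1.34 × 10^7 m²
ΔV = 5200 acre-ft = 6.414 × 10^6 m³
Sy = ΔV / (A × Δh) = 6.414 × 10^6 m³ / (1.34 × 10^7 m² × 3.2 m) = 0.1496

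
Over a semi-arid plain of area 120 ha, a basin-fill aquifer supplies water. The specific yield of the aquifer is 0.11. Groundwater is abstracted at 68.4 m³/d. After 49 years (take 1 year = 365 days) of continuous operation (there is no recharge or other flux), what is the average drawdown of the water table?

Δh ≈ 9.27 m

A = 120 ha = 1.2 × 10^6 m²
t = 49 years = 17880 d
ΔV = Q × t = 68.4 m³/d × 17880 d = 1.223 × 10^6 m³
Δh = ΔV / (Sy × A) = 1.223 × 10^6 / (0.11 × 1.2 × 10^6) = 9.268 m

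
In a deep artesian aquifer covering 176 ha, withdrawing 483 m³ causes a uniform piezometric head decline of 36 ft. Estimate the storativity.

S ≈ 2.5 × 10^-5

A = 176 ha = 1.76 × 10^6 m²
Δh = 36 ft = 10.97 m
S = ΔV / (A × Δh) = 483 m³ / (1.76 × 10^6 m² × 10.97 m) = 2.501 × 10^-5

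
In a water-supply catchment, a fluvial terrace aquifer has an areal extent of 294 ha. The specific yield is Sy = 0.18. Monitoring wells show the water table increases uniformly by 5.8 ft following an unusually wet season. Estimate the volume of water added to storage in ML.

A = 294 ha = 2.94 × 10^6 m²
Δh = 5.8 ft = 1.768 m
ΔV = Sy × A × Δh = 0.18 × 2.94 × 10^6 m² × 1.768 m = 9.355 × 10^5 m³
ΔV = 9.355 × 10^5 m³ = 935.5 ML

ΔV ≈ 936 ML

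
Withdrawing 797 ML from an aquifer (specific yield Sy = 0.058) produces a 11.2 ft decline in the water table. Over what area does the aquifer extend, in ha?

A ≈ 403 ha

Δh = 11.2 ft = 3.414 m
ΔV = 797 ML = 7.97 × 10^5 m³
A = ΔV / (Sy × Δh) = 7.97 × 10^5 / (0.058 × 3.414) = 4.025 × 10^6 m²
A = 4.025 × 10^6 m² = 402.5 ha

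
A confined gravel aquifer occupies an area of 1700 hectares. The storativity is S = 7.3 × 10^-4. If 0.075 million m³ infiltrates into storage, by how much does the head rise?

A = 1700 hectares = 1.7 × 10^7 m²
ΔV = 0.075 million m³ = 75000 m³
Δh = ΔV / (S × A) = 75000 m³ / (7.3 × 10^-4 × 1.7 × 10^7 m²) = 6.044 m

Δh ≈ 6.04 m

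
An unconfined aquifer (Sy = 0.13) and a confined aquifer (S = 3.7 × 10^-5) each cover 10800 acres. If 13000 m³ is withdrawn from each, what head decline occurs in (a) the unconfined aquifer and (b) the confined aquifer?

A = 10800 acres = 4.371 × 10^7 m²
Unconfined: Δh_u = ΔV/(Sy·A) = 13000/(0.13 × 4.371 × 10^7) = 0.002288 m
Confined: Δh_c = ΔV/(S·A) = 13000/(3.7 × 10^-5 × 4.371 × 10^7) = 8.039 m

Δh_u ≈ 0.00229 m; Δh_c ≈ 8.04 m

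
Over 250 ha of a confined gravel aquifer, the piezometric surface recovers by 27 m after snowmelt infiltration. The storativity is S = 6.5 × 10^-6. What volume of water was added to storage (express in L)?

ΔV ≈ 4.39 × 10^5 L

A = 250 ha = 2.5 × 10^6 m²
ΔV = S × A × Δh = 6.5 × 10^-6 × 2.5 × 10^6 m² × 27 m = 438.8 m³
ΔV = 438.8 m³ = 4.388 × 10^5 L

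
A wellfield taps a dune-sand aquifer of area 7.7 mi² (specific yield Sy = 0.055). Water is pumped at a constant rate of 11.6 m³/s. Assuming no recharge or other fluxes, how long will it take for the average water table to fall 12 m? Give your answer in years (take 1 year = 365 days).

A = 7.7 mi² = 1.994 × 10^7 m²
ΔV = Sy × A × Δh = 0.055 × 1.994 × 10^7 × 12 = 1.316 × 10^7 m³
Q = 11.6 m³/s = 1.002 × 10^6 m³/d
t = ΔV / Q = 1.316 × 10^7 m³ / 1.002 × 10^6 m³/d = 13.13 d
t = 13.13 d ≈ 0.03598 years

t ≈ 0.036 years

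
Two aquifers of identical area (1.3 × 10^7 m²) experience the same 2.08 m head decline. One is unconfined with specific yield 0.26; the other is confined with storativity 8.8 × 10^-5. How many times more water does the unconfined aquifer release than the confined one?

ΔV_u / ΔV_c ≈ 2950

Unconfined: ΔV_u = Sy × A × Δh = 0.26 × 1.3 × 10^7 × 2.08 = 7.03 × 10^6 m³
Confined: ΔV_c = S × A × Δh = 8.8 × 10^-5 × 1.3 × 10^7 × 2.08 = 2380 m³
Ratio = ΔV_u / ΔV_c = Sy / S = 0.26 / 8.8 × 10^-5 = 2955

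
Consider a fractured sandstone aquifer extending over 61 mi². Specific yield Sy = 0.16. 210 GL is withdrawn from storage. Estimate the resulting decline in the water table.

Δh ≈ 8.31 m

A = 61 mi² = 1.58 × 10^8 m²
ΔV = 210 GL = 2.1 × 10^8 m³
Δh = ΔV / (Sy × A) = 2.1 × 10^8 m³ / (0.16 × 1.58 × 10^8 m²) = 8.308 m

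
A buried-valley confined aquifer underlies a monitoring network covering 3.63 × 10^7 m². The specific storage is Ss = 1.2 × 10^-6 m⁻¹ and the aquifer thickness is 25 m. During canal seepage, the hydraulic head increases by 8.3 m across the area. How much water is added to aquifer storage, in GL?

ΔV ≈ 0.00904 GL

S = Ss × b = 1.2 × 10^-6 m⁻¹ × 25 m = 3 × 10^-5
ΔV = S × A × Δh = 3 × 10^-5 × 3.63 × 10^7 m² × 8.3 m = 9039 m³
ΔV = 9039 m³ = 0.009039 GL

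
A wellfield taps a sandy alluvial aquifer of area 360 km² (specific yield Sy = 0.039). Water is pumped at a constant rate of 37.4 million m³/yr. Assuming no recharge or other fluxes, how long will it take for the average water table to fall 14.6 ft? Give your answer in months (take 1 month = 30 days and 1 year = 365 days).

t ≈ 20.3 months

A = 360 km² = 3.6 × 10^8 m²
Δh = 14.6 ft = 4.45 m
ΔV = Sy × A × Δh = 0.039 × 3.6 × 10^8 × 4.45 = 6.248 × 10^7 m³
Q = 37.4 million m³/yr = 1.025 × 10^5 m³/d
t = ΔV / Q = 6.248 × 10^7 m³ / 1.025 × 10^5 m³/d = 609.8 d
t = 609.8 d ≈ 20.33 months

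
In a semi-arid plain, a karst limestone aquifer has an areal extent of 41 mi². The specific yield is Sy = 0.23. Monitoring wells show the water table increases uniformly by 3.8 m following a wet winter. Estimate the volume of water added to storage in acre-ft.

ΔV ≈ 75200 acre-ft

A = 41 mi² = 1.062 × 10^8 m²
ΔV = Sy × A × Δh = 0.23 × 1.062 × 10^8 m² × 3.8 m = 9.281 × 10^7 m³
ΔV = 9.281 × 10^7 m³ = 75240 acre-ft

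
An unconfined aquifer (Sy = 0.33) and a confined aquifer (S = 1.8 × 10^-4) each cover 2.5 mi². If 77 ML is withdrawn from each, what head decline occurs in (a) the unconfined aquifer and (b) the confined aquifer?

Δh_u ≈ 0.036 m; Δh_c ≈ 66.1 m

A = 2.5 mi² = 6.475 × 10^6 m²
ΔV = 77 ML = 77000 m³
Unconfined: Δh_u = ΔV/(Sy·A) = 77000/(0.33 × 6.475 × 10^6) = 0.03604 m
Confined: Δh_c = ΔV/(S·A) = 77000/(1.8 × 10^-4 × 6.475 × 10^6) = 66.07 m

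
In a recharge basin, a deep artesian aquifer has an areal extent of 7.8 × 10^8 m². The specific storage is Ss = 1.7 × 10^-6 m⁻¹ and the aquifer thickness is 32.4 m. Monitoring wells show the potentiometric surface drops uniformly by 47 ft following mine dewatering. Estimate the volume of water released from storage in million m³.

ΔV ≈ 0.615 million m³

S = Ss × b = 1.7 × 10^-6 m⁻¹ × 32.4 m = 5.508 × 10^-5
Δh = 47 ft = 14.33 m
ΔV = S × A × Δh = 5.508 × 10^-5 × 7.8 × 10^8 m² × 14.33 m = 6.155 × 10^5 m³
ΔV = 6.155 × 10^5 m³ = 0.6155 million m³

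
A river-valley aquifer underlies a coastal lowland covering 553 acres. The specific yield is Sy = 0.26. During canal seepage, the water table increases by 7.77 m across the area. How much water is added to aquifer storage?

A = 553 acres = 2.238 × 10^6 m²
ΔV = Sy × A × Δh = 0.26 × 2.238 × 10^6 m² × 7.77 m = 4.521 × 10^6 m³

ΔV ≈ 4.52 × 10^6 m³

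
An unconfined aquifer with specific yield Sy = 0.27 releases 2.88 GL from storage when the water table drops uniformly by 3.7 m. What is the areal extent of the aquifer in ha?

A ≈ 288 ha

ΔV = 2.88 GL = 2.88 × 10^6 m³
A = ΔV / (Sy × Δh) = 2.88 × 10^6 / (0.27 × 3.7) = 2.883 × 10^6 m²
A = 2.883 × 10^6 m² = 288.3 ha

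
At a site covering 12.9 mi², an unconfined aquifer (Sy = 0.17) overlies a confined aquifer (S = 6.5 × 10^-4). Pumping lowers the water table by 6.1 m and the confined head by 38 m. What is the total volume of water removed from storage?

ΔV ≈ 3.55 × 10^7 m³

A = 12.9 mi² = 3.341 × 10^7 m²
Unconfined: ΔV_u = Sy × A × Δh_u = 0.17 × 3.341 × 10^7 × 6.1 = 3.465 × 10^7 m³
Confined: ΔV_c = S × A × Δh_c = 6.5 × 10^-4 × 3.341 × 10^7 × 38 = 8.252 × 10^5 m³
Total ΔV = 3.465 × 10^7 + 8.252 × 10^5 = 3.547 × 10^7 m³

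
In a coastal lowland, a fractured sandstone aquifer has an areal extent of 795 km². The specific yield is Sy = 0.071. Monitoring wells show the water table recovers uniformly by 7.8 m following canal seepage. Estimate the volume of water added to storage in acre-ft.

A = 795 km² = 7.95 × 10^8 m²
ΔV = Sy × A × Δh = 0.071 × 7.95 × 10^8 m² × 7.8 m = 4.403 × 10^8 m³
ΔV = 4.403 × 10^8 m³ = 3.569 × 10^5 acre-ft

ΔV ≈ 3.57 × 10^5 acre-ft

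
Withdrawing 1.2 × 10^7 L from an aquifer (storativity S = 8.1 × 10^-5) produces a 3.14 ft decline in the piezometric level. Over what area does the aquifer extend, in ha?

A ≈ 15500 ha

Δh = 3.14 ft = 0.9571 m
ΔV = 1.2 × 10^7 L = 12000 m³
A = ΔV / (S × Δh) = 12000 / (8.1 × 10^-5 × 0.9571) = 1.548 × 10^8 m²
A = 1.548 × 10^8 m² = 15480 ha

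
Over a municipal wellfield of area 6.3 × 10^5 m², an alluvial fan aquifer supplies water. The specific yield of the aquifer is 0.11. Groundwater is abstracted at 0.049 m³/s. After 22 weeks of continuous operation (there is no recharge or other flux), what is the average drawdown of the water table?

Δh ≈ 9.41 m

Q = 0.049 m³/s = 4234 m³/d
t = 22 weeks = 154 d
ΔV = Q × t = 4234 m³/d × 154 d = 6.52 × 10^5 m³
Δh = ΔV / (Sy × A) = 6.52 × 10^5 / (0.11 × 6.3 × 10^5) = 9.408 m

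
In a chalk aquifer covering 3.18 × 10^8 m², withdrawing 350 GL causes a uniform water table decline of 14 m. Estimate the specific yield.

ΔV = 350 GL = 3.5 × 10^8 m³
Sy = ΔV / (A × Δh) = 3.5 × 10^8 m³ / (3.18 × 10^8 m² × 14 m) = 0.07862

Sy ≈ 0.079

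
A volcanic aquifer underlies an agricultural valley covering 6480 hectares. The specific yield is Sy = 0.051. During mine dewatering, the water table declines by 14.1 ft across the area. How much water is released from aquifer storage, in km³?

A = 6480 hectares = 6.48 × 10^7 m²
Δh = 14.1 ft = 4.298 m
ΔV = Sy × A × Δh = 0.051 × 6.48 × 10^7 m² × 4.298 m = 1.42 × 10^7 m³
ΔV = 1.42 × 10^7 m³ = 0.0142 km³

ΔV ≈ 0.0142 km³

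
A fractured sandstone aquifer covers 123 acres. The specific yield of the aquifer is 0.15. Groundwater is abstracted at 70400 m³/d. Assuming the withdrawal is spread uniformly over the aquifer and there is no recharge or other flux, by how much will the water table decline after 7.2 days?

Δh ≈ 6.79 m

A = 123 acres = 4.978 × 10^5 m²
ΔV = Q × t = 70400 m³/d × 7.2 d = 5.069 × 10^5 m³
Δh = ΔV / (Sy × A) = 5.069 × 10^5 / (0.15 × 4.978 × 10^5) = 6.789 m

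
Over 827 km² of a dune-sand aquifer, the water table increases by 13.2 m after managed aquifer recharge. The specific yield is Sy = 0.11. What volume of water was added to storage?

ΔV ≈ 1.2 × 10^9 m³

A = 827 km² = 8.27 × 10^8 m²
ΔV = Sy × A × Δh = 0.11 × 8.27 × 10^8 m² × 13.2 m = 1.201 × 10^9 m³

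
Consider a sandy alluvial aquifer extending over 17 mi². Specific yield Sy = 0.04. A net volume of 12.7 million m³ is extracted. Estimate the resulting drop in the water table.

A = 17 mi² = 4.403 × 10^7 m²
ΔV = 12.7 million m³ = 1.27 × 10^7 m³
Δh = ΔV / (Sy × A) = 1.27 × 10^7 m³ / (0.04 × 4.403 × 10^7 m²) = 7.211 m

Δh ≈ 7.21 m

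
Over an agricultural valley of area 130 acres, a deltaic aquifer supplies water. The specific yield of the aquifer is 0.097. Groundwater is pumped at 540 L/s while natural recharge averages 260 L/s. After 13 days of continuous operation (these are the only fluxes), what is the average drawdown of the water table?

Δh ≈ 6.16 m

A = 130 acres = 5.261 × 10^5 m²
Net abstraction = 540 − 260 = 280 L/s
Q_net = 280 L/s = 24190 m³/d
ΔV = Q × t = 24190 m³/d × 13 d = 3.145 × 10^5 m³
Δh = ΔV / (Sy × A) = 3.145 × 10^5 / (0.097 × 5.261 × 10^5) = 6.163 m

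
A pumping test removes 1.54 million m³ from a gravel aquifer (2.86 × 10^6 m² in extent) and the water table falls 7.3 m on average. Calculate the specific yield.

Sy ≈ 0.074

ΔV = 1.54 million m³ = 1.54 × 10^6 m³
Sy = ΔV / (A × Δh) = 1.54 × 10^6 m³ / (2.86 × 10^6 m² × 7.3 m) = 0.07376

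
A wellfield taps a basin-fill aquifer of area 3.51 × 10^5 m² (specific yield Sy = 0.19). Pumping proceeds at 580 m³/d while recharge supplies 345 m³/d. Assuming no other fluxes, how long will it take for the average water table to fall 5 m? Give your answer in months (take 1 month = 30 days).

ΔV = Sy × A × Δh = 0.19 × 3.51 × 10^5 × 5 = 3.334 × 10^5 m³
Net withdrawal = 580 − 345 = 235 m³/d
t = ΔV / Q = 3.334 × 10^5 m³ / 235 m³/d = 1419 d
t = 1419 d ≈ 47.3 months

t ≈ 47.3 months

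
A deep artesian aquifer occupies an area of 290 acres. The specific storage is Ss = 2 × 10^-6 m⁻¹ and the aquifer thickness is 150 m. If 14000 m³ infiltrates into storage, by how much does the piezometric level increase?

Δh ≈ 39.8 m

S = Ss × b = 2 × 10^-6 m⁻¹ × 150 m = 3 × 10^-4
A = 290 acres = 1.174 × 10^6 m²
Δh = ΔV / (S × A) = 14000 m³ / (3 × 10^-4 × 1.174 × 10^6 m²) = 39.76 m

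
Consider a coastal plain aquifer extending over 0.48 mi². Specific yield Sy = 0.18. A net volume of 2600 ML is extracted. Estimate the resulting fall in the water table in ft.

A = 0.48 mi² = 1.243 × 10^6 m²
ΔV = 2600 ML = 2.6 × 10^6 m³
Δh = ΔV / (Sy × A) = 2.6 × 10^6 m³ / (0.18 × 1.243 × 10^6 m²) = 11.62 m
Δh = 11.62 m = 38.12 ft

Δh ≈ 38.1 ft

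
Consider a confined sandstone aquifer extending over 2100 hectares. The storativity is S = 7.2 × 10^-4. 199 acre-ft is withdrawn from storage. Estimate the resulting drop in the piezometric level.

A = 2100 hectares = 2.1 × 10^7 m²
ΔV = 199 acre-ft = 2.455 × 10^5 m³
Δh = ΔV / (S × A) = 2.455 × 10^5 m³ / (7.2 × 10^-4 × 2.1 × 10^7 m²) = 16.23 m

Δh ≈ 16.2 m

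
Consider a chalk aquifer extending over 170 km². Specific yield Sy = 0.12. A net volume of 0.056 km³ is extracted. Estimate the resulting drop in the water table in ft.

Δh ≈ 9.01 ft

A = 170 km² = 1.7 × 10^8 m²
ΔV = 0.056 km³ = 5.6 × 10^7 m³
Δh = ΔV / (Sy × A) = 5.6 × 10^7 m³ / (0.12 × 1.7 × 10^8 m²) = 2.745 m
Δh = 2.745 m = 9.006 ft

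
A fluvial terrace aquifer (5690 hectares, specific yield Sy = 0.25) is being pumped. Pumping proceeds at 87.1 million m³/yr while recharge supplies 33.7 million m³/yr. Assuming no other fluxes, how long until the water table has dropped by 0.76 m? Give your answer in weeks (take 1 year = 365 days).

t ≈ 10.6 weeks

A = 5690 hectares = 5.69 × 10^7 m²
ΔV = Sy × A × Δh = 0.25 × 5.69 × 10^7 × 0.76 = 1.081 × 10^7 m³
Net withdrawal = 87.1 − 33.7 = 53.4 million m³/yr = 1.463 × 10^5 m³/d
t = ΔV / Q = 1.081 × 10^7 m³ / 1.463 × 10^5 m³/d = 73.9 d
t = 73.9 d ≈ 10.56 weeks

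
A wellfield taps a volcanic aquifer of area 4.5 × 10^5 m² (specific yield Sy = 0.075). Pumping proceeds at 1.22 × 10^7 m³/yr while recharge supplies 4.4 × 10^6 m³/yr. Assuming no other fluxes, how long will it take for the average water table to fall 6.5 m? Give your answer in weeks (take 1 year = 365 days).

t ≈ 1.47 weeks

ΔV = Sy × A × Δh = 0.075 × 4.5 × 10^5 × 6.5 = 2.194 × 10^5 m³
Net withdrawal = 1.22 × 10^7 − 4.4 × 10^6 = 7.8 × 10^6 m³/yr = 21370 m³/d
t = ΔV / Q = 2.194 × 10^5 m³ / 21370 m³/d = 10.27 d
t = 10.27 d ≈ 1.467 weeks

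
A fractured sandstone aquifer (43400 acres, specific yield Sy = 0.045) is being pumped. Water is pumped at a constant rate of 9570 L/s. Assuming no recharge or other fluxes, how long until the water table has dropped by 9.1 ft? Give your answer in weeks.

t ≈ 3.79 weeks

A = 43400 acres = 1.756 × 10^8 m²
Δh = 9.1 ft = 2.774 m
ΔV = Sy × A × Δh = 0.045 × 1.756 × 10^8 × 2.774 = 2.192 × 10^7 m³
Q = 9570 L/s = 8.268 × 10^5 m³/d
t = ΔV / Q = 2.192 × 10^7 m³ / 8.268 × 10^5 m³/d = 26.51 d
t = 26.51 d ≈ 3.788 weeks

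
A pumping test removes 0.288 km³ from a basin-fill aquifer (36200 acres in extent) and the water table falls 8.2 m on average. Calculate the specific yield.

Sy ≈ 0.24

A = 36200 acres = 1.465 × 10^8 m²
ΔV = 0.288 km³ = 2.88 × 10^8 m³
Sy = ΔV / (A × Δh) = 2.88 × 10^8 m³ / (1.465 × 10^8 m² × 8.2 m) = 0.2397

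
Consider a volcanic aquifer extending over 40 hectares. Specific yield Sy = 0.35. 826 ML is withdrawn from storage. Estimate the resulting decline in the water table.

Δh ≈ 5.9 m

A = 40 hectares = 4 × 10^5 m²
ΔV = 826 ML = 8.26 × 10^5 m³
Δh = ΔV / (Sy × A) = 8.26 × 10^5 m³ / (0.35 × 4 × 10^5 m²) = 5.9 m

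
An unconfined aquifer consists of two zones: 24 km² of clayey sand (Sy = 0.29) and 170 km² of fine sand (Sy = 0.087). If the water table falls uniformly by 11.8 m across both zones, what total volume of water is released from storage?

A₁ = 24 km² = 2.4 × 10^7 m²; A₂ = 170 km² = 1.7 × 10^8 m²
ΔV₁ = 0.29 × 2.4 × 10^7 × 11.8 = 8.213 × 10^7 m³
ΔV₂ = 0.087 × 1.7 × 10^8 × 11.8 = 1.745 × 10^8 m³
ΔV = ΔV₁ + ΔV₂ = 2.567 × 10^8 m³

ΔV ≈ 2.57 × 10^8 m³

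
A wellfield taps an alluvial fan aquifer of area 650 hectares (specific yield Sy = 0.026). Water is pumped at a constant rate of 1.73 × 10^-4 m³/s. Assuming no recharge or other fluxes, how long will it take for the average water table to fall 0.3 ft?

t ≈ 1030 days

A = 650 hectares = 6.5 × 10^6 m²
Δh = 0.3 ft = 0.09144 m
ΔV = Sy × A × Δh = 0.026 × 6.5 × 10^6 × 0.09144 = 15450 m³
Q = 1.73 × 10^-4 m³/s = 14.95 m³/d
t = ΔV / Q = 15450 m³ / 14.95 m³/d = 1034 d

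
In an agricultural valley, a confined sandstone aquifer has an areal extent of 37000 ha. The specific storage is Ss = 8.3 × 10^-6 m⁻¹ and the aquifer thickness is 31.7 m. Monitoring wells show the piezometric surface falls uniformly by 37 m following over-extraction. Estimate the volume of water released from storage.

S = Ss × b = 8.3 × 10^-6 m⁻¹ × 31.7 m = 2.631 × 10^-4
A = 37000 ha = 3.7 × 10^8 m²
ΔV = S × A × Δh = 2.631 × 10^-4 × 3.7 × 10^8 m² × 37 m = 3.602 × 10^6 m³

ΔV ≈ 3.6 × 10^6 m³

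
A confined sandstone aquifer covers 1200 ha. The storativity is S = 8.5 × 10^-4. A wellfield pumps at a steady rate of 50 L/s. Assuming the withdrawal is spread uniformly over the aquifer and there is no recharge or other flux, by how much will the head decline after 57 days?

A = 1200 ha = 1.2 × 10^7 m²
Q = 50 L/s = 4320 m³/d
ΔV = Q × t = 4320 m³/d × 57 d = 2.462 × 10^5 m³
Δh = ΔV / (S × A) = 2.462 × 10^5 / (8.5 × 10^-4 × 1.2 × 10^7) = 24.14 m

Δh ≈ 24.1 m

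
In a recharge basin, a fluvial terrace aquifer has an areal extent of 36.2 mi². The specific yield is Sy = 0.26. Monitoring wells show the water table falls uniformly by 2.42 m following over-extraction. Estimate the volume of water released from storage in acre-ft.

ΔV ≈ 47800 acre-ft

A = 36.2 mi² = 9.376 × 10^7 m²
ΔV = Sy × A × Δh = 0.26 × 9.376 × 10^7 m² × 2.42 m = 5.899 × 10^7 m³
ΔV = 5.899 × 10^7 m³ = 47830 acre-ft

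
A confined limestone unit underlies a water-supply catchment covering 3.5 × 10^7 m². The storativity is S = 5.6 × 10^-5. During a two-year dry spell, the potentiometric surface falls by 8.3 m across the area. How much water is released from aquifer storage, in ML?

ΔV ≈ 16.3 ML

ΔV = S × A × Δh = 5.6 × 10^-5 × 3.5 × 10^7 m² × 8.3 m = 16270 m³
ΔV = 16270 m³ = 16.27 ML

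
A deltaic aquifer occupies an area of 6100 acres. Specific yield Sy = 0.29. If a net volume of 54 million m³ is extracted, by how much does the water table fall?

Δh ≈ 7.54 m

A = 6100 acres = 2.469 × 10^7 m²
ΔV = 54 million m³ = 5.4 × 10^7 m³
Δh = ΔV / (Sy × A) = 5.4 × 10^7 m³ / (0.29 × 2.469 × 10^7 m²) = 7.543 m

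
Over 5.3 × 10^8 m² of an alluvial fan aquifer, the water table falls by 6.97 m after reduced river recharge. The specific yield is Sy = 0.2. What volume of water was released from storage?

ΔV = Sy × A × Δh = 0.2 × 5.3 × 10^8 m² × 6.97 m = 7.388 × 10^8 m³

ΔV ≈ 7.39 × 10^8 m³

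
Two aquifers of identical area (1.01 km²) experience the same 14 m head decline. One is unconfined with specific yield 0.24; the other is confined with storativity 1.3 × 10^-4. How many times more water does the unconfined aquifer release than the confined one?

A = 1.01 km² = 1.01 × 10^6 m²
Unconfined: ΔV_u = Sy × A × Δh = 0.24 × 1.01 × 10^6 × 14 = 3.394 × 10^6 m³
Confined: ΔV_c = S × A × Δh = 1.3 × 10^-4 × 1.01 × 10^6 × 14 = 1838 m³
Ratio = ΔV_u / ΔV_c = Sy / S = 0.24 / 1.3 × 10^-4 = 1846

ΔV_u / ΔV_c ≈ 1850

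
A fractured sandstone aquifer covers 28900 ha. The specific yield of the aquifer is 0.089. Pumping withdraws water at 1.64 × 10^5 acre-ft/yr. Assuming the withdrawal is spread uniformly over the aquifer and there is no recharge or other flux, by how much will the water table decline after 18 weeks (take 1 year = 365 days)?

A = 28900 ha = 2.89 × 10^8 m²
Q = 1.64 × 10^5 acre-ft/yr = 5.542 × 10^5 m³/d
t = 18 weeks = 126 d
ΔV = Q × t = 5.542 × 10^5 m³/d × 126 d = 6.983 × 10^7 m³
Δh = ΔV / (Sy × A) = 6.983 × 10^7 / (0.089 × 2.89 × 10^8) = 2.715 m

Δh ≈ 2.71 m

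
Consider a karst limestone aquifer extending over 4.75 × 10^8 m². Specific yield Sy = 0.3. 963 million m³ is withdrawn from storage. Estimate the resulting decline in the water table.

ΔV = 963 million m³ = 9.63 × 10^8 m³
Δh = ΔV / (Sy × A) = 9.63 × 10^8 m³ / (0.3 × 4.75 × 10^8 m²) = 6.758 m

Δh ≈ 6.76 m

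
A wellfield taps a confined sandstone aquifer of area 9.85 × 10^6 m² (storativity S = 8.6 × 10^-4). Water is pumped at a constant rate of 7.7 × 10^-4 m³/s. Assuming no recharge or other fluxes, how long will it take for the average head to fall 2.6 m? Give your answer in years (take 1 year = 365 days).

t ≈ 0.907 years

ΔV = S × A × Δh = 8.6 × 10^-4 × 9.85 × 10^6 × 2.6 = 22020 m³
Q = 7.7 × 10^-4 m³/s = 66.53 m³/d
t = ΔV / Q = 22020 m³ / 66.53 m³/d = 331.1 d
t = 331.1 d ≈ 0.907 years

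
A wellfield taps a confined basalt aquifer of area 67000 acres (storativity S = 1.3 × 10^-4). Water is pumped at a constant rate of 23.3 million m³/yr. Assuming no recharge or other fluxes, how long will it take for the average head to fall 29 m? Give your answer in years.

t ≈ 0.0439 years

A = 67000 acres = 2.711 × 10^8 m²
ΔV = S × A × Δh = 1.3 × 10^-4 × 2.711 × 10^8 × 29 = 1.022 × 10^6 m³
Q = 23.3 million m³/yr = 63840 m³/d
t = ΔV / Q = 1.022 × 10^6 m³ / 63840 m³/d = 16.01 d
t = 16.01 d ≈ 0.04387 years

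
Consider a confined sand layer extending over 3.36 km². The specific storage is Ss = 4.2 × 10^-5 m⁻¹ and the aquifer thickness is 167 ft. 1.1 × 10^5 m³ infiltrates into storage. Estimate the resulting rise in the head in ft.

b = 167 ft = 50.9 m
S = Ss × b = 4.2 × 10^-5 m⁻¹ × 50.9 m = 2.138 × 10^-3
A = 3.36 km² = 3.36 × 10^6 m²
Δh = ΔV / (S × A) = 1.1 × 10^5 m³ / (0.002138 × 3.36 × 10^6 m²) = 15.31 m
Δh = 15.31 m = 50.24 ft

Δh ≈ 50.2 ft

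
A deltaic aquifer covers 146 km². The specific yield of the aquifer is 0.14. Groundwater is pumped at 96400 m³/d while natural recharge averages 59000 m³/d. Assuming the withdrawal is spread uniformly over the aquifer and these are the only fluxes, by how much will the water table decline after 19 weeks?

Δh ≈ 0.243 m

A = 146 km² = 1.46 × 10^8 m²
Net abstraction = 96400 − 59000 = 37400 m³/d
t = 19 weeks = 133 d
ΔV = Q × t = 37400 m³/d × 133 d = 4.974 × 10^6 m³
Δh = ΔV / (Sy × A) = 4.974 × 10^6 / (0.14 × 1.46 × 10^8) = 0.2434 m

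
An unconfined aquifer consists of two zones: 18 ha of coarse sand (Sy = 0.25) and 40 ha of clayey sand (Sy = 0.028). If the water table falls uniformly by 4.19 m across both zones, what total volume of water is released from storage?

A₁ = 18 ha = 1.8 × 10^5 m²; A₂ = 40 ha = 4 × 10^5 m²
ΔV₁ = 0.25 × 1.8 × 10^5 × 4.19 = 1.886 × 10^5 m³
ΔV₂ = 0.028 × 4 × 10^5 × 4.19 = 46930 m³
ΔV = ΔV₁ + ΔV₂ = 2.355 × 10^5 m³

ΔV ≈ 2.35 × 10^5 m³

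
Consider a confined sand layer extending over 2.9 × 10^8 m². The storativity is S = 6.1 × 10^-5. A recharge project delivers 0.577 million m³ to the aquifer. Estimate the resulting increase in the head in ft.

ΔV = 0.577 million m³ = 5.77 × 10^5 m³
Δh = ΔV / (S × A) = 5.77 × 10^5 m³ / (6.1 × 10^-5 × 2.9 × 10^8 m²) = 32.62 m
Δh = 32.62 m = 107 ft

Δh ≈ 107 ft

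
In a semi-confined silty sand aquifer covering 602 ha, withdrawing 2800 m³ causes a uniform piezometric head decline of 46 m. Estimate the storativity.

S ≈ 1 × 10^-5

A = 602 ha = 6.02 × 10^6 m²
S = ΔV / (A × Δh) = 2800 m³ / (6.02 × 10^6 m² × 46 m) = 1.011 × 10^-5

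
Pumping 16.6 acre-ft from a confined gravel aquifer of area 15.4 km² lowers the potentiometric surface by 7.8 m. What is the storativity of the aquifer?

A = 15.4 km² = 1.54 × 10^7 m²
ΔV = 16.6 acre-ft = 20480 m³
S = ΔV / (A × Δh) = 20480 m³ / (1.54 × 10^7 m² × 7.8 m) = 1.705 × 10^-4

S ≈ 1.7 × 10^-4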